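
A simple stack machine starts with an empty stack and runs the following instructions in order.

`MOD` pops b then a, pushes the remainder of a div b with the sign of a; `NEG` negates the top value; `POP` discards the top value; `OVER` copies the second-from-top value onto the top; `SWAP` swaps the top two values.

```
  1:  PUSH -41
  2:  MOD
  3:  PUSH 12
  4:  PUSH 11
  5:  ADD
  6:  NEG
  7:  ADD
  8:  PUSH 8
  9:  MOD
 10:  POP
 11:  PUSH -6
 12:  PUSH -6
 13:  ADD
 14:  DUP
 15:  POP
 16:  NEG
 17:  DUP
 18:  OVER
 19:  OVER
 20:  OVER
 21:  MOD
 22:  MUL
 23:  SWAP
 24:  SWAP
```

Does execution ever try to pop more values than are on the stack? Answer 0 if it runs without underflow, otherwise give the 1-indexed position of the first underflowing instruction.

PUSH -41 : -41
MOD  — needs 2 operands, stack has 1 → underflow

2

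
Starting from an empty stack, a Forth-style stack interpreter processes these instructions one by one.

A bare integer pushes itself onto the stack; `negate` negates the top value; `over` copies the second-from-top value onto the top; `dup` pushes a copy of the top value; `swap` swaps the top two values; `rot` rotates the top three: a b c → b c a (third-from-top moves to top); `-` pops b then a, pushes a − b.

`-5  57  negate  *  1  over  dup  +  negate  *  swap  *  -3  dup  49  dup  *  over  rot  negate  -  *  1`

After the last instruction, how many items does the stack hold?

-5     -> [-5]
57     -> [-5, 57]
negate -> [-5, -57]
*      -> [285]
1      -> [285, 1]
over   -> [285, 1, 285]
dup    -> [285, 1, 285, 285]
+      -> [285, 1, 570]
negate -> [285, 1, -570]
*      -> [285, -570]
swap   -> [-570, 285]
*      -> [-162450]
-3     -> [-162450, -3]
dup    -> [-162450, -3, -3]
49     -> [-162450, -3, -3, 49]
dup    -> [-162450, -3, -3, 49, 49]
*      -> [-162450, -3, -3, 2401]
over   -> [-162450, -3, -3, 2401, -3]
rot    -> [-162450, -3, 2401, -3, -3]
negate -> [-162450, -3, 2401, -3, 3]
-      -> [-162450, -3, 2401, -6]
*      -> [-162450, -3, -14406]
1      -> [-162450, -3, -14406, 1]

4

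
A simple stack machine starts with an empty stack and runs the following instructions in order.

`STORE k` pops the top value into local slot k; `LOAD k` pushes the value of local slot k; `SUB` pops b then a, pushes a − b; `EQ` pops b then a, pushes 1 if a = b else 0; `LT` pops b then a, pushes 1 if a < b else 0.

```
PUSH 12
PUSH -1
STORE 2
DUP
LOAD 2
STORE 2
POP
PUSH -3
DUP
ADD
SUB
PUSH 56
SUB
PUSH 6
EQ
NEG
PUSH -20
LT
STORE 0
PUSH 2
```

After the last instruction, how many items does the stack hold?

1

PUSH 12   [12]
PUSH -1   [12, -1]
STORE 2   [12]
DUP       [12, 12]
LOAD 2    [12, 12, -1]
STORE 2   [12, 12]
POP       [12]
PUSH -3   [12, -3]
DUP       [12, -3, -3]
ADD       [12, -6]
SUB       [18]
PUSH 56   [18, 56]
SUB       [-38]
PUSH 6    [-38, 6]
EQ        [0]
NEG       [0]
PUSH -20  [0, -20]
LT        [0]
STORE 0   []
PUSH 2    [2]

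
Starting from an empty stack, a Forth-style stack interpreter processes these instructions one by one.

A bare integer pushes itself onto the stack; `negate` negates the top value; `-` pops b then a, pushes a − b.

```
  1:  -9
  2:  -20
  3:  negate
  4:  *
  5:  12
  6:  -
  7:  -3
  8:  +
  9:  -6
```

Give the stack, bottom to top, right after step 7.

[-192, -3]

-9     -> -9
-20    -> -9 -20
negate -> -9 20
*      -> -180
12     -> -180 12
-      -> -192
-3     -> -192 -3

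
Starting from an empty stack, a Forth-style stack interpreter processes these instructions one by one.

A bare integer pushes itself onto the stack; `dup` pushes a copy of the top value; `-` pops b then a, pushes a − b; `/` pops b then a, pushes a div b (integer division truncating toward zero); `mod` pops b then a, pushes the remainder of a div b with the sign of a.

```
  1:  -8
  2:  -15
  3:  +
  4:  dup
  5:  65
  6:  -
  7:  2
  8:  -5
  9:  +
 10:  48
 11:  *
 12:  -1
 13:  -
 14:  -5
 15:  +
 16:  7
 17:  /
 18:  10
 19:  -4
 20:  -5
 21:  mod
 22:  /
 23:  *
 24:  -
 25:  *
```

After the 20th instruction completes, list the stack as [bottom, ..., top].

-8  -> [-8]
-15 -> [-8, -15]
+   -> [-23]
dup -> [-23, -23]
65  -> [-23, -23, 65]
-   -> [-23, -88]
2   -> [-23, -88, 2]
-5  -> [-23, -88, 2, -5]
+   -> [-23, -88, -3]
48  -> [-23, -88, -3, 48]
*   -> [-23, -88, -144]
-1  -> [-23, -88, -144, -1]
-   -> [-23, -88, -143]
-5  -> [-23, -88, -143, -5]
+   -> [-23, -88, -148]
7   -> [-23, -88, -148, 7]
/   -> [-23, -88, -21]
10  -> [-23, -88, -21, 10]
-4  -> [-23, -88, -21, 10, -4]
-5  -> [-23, -88, -21, 10, -4, -5]

[-23, -88, -21, 10, -4, -5]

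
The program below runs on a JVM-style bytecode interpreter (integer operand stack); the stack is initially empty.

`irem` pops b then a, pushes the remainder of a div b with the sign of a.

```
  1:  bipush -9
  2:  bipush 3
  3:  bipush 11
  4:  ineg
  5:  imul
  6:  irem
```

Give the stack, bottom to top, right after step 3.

[-9, 3, 11]

bipush -9 : -9
bipush 3  : -9 3
bipush 11 : -9 3 11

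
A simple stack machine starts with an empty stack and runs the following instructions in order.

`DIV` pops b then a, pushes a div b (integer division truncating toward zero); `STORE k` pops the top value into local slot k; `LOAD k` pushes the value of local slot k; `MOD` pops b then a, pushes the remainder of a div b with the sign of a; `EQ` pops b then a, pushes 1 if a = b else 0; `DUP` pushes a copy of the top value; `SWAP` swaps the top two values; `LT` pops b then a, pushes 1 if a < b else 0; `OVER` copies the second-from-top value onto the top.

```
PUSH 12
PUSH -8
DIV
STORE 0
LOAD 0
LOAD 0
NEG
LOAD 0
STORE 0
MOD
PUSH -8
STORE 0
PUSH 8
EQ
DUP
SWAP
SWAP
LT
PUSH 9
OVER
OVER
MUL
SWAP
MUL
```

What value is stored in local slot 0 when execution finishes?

PUSH 12  [12]
PUSH -8  [12, -8]
DIV      [-1]
STORE 0  []
LOAD 0   [-1]
LOAD 0   [-1, -1]
NEG      [-1, 1]
LOAD 0   [-1, 1, -1]
STORE 0  [-1, 1]
MOD      [0]
PUSH -8  [0, -8]
STORE 0  [0]
PUSH 8   [0, 8]
EQ       [0]
DUP      [0, 0]
SWAP     [0, 0]
SWAP     [0, 0]
LT       [0]
PUSH 9   [0, 9]
OVER     [0, 9, 0]
OVER     [0, 9, 0, 9]
MUL      [0, 9, 0]
SWAP     [0, 0, 9]
MUL      [0, 0]

-8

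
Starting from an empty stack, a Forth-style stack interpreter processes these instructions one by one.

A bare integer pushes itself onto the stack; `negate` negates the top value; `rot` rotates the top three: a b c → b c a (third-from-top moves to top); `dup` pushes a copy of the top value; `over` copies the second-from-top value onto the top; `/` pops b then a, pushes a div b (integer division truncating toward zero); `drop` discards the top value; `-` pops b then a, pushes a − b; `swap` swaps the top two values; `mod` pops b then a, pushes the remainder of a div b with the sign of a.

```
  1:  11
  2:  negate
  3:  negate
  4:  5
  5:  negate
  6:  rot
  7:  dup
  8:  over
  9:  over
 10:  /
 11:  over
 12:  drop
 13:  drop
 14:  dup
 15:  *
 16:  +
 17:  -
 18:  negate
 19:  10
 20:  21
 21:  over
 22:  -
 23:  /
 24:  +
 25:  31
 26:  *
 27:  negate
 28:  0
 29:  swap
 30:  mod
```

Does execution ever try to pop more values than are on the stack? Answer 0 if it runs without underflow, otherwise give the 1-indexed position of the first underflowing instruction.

6

11      [11]
negate  [-11]
negate  [11]
5       [11, 5]
negate  [11, -5]
rot  — needs 3 operands, stack has 2 → underflow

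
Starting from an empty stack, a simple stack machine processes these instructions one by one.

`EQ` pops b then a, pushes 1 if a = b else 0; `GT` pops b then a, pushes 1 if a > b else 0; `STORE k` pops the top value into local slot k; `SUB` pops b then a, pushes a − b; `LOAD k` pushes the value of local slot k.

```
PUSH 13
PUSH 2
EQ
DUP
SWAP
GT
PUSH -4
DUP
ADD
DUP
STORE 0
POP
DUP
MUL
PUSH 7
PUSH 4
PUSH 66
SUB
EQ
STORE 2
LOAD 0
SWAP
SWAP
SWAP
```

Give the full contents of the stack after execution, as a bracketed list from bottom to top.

PUSH 13 -> [13]
PUSH 2  -> [13, 2]
EQ      -> [0]
DUP     -> [0, 0]
SWAP    -> [0, 0]
GT      -> [0]
PUSH -4 -> [0, -4]
DUP     -> [0, -4, -4]
ADD     -> [0, -8]
DUP     -> [0, -8, -8]
STORE 0 -> [0, -8]
POP     -> [0]
DUP     -> [0, 0]
MUL     -> [0]
PUSH 7  -> [0, 7]
PUSH 4  -> [0, 7, 4]
PUSH 66 -> [0, 7, 4, 66]
SUB     -> [0, 7, -62]
EQ      -> [0, 0]
STORE 2 -> [0]
LOAD 0  -> [0, -8]
SWAP    -> [-8, 0]
SWAP    -> [0, -8]
SWAP    -> [-8, 0]

[-8, 0]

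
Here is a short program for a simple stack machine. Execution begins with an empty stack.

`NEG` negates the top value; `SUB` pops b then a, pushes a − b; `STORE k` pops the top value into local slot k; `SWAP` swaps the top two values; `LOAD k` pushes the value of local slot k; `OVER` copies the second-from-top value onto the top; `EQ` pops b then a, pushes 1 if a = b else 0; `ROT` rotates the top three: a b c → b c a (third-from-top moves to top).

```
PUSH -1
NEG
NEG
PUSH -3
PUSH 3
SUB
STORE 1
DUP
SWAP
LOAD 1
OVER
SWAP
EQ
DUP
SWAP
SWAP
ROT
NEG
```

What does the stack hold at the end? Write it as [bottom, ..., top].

[-1, 0, 0, 1]

PUSH -1 → [-1]
NEG     → [1]
NEG     → [-1]
PUSH -3 → [-1, -3]
PUSH 3  → [-1, -3, 3]
SUB     → [-1, -6]
STORE 1 → [-1]
DUP     → [-1, -1]
SWAP    → [-1, -1]
LOAD 1  → [-1, -1, -6]
OVER    → [-1, -1, -6, -1]
SWAP    → [-1, -1, -1, -6]
EQ      → [-1, -1, 0]
DUP     → [-1, -1, 0, 0]
SWAP    → [-1, -1, 0, 0]
SWAP    → [-1, -1, 0, 0]
ROT     → [-1, 0, 0, -1]
NEG     → [-1, 0, 0, 1]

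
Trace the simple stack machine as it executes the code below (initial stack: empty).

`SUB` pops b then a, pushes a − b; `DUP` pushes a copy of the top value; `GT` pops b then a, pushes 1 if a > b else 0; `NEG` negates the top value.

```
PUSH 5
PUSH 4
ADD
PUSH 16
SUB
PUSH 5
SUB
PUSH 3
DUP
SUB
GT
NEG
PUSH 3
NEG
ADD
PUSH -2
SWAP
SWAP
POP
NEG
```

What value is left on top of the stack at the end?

3

PUSH 5  -> [5]
PUSH 4  -> [5, 4]
ADD     -> [9]
PUSH 16 -> [9, 16]
SUB     -> [-7]
PUSH 5  -> [-7, 5]
SUB     -> [-12]
PUSH 3  -> [-12, 3]
DUP     -> [-12, 3, 3]
SUB     -> [-12, 0]
GT      -> [0]
NEG     -> [0]
PUSH 3  -> [0, 3]
NEG     -> [0, -3]
ADD     -> [-3]
PUSH -2 -> [-3, -2]
SWAP    -> [-2, -3]
SWAP    -> [-3, -2]
POP     -> [-3]
NEG     -> [3]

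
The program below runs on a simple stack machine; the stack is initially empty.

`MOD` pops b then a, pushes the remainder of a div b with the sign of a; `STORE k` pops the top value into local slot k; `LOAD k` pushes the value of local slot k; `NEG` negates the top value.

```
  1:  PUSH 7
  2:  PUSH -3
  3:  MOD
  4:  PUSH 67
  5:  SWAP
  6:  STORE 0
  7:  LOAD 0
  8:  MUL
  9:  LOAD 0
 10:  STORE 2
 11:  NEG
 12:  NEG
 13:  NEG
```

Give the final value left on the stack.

-67

PUSH 7  : 7
PUSH -3 : 7 -3
MOD     : 1
PUSH 67 : 1 67
SWAP    : 67 1
STORE 0 : 67
LOAD 0  : 67 1
MUL     : 67
LOAD 0  : 67 1
STORE 2 : 67
NEG     : -67
NEG     : 67
NEG     : -67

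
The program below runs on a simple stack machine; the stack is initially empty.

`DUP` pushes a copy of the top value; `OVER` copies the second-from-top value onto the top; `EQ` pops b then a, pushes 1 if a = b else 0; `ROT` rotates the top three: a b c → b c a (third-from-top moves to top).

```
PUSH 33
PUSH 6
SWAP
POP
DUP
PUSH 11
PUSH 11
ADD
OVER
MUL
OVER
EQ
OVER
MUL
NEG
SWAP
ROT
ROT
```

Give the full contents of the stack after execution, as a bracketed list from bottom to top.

PUSH 33 -> 33
PUSH 6  -> 33 6
SWAP    -> 6 33
POP     -> 6
DUP     -> 6 6
PUSH 11 -> 6 6 11
PUSH 11 -> 6 6 11 11
ADD     -> 6 6 22
OVER    -> 6 6 22 6
MUL     -> 6 6 132
OVER    -> 6 6 132 6
EQ      -> 6 6 0
OVER    -> 6 6 0 6
MUL     -> 6 6 0
NEG     -> 6 6 0
SWAP    -> 6 0 6
ROT     -> 0 6 6
ROT     -> 6 6 0

[6, 6, 0]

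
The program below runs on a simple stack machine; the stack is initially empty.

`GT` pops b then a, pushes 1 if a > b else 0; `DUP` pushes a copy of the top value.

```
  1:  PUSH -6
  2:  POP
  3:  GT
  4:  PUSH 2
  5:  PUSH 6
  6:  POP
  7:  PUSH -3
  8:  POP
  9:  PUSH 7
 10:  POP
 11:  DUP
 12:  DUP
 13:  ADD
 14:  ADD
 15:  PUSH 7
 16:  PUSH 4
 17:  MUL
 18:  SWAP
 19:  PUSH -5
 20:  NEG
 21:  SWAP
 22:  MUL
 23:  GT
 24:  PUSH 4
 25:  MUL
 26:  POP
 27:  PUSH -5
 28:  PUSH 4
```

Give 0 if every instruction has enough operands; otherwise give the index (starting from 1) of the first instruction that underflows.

3

PUSH -6 -> [-6]
POP     -> []
GT  — needs 2 operands, stack has 0 → underflow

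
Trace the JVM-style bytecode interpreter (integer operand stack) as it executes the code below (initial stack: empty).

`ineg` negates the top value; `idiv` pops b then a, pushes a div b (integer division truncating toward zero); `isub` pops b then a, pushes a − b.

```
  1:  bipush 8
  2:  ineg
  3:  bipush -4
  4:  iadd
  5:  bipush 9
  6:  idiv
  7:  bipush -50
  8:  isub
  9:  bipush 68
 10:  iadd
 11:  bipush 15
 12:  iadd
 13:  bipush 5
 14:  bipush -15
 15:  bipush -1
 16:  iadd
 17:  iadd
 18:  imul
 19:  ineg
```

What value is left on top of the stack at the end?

bipush 8   : [8]
ineg       : [-8]
bipush -4  : [-8, -4]
iadd       : [-12]
bipush 9   : [-12, 9]
idiv       : [-1]
bipush -50 : [-1, -50]
isub       : [49]
bipush 68  : [49, 68]
iadd       : [117]
bipush 15  : [117, 15]
iadd       : [132]
bipush 5   : [132, 5]
bipush -15 : [132, 5, -15]
bipush -1  : [132, 5, -15, -1]
iadd       : [132, 5, -16]
iadd       : [132, -11]
imul       : [-1452]
ineg       : [1452]

1452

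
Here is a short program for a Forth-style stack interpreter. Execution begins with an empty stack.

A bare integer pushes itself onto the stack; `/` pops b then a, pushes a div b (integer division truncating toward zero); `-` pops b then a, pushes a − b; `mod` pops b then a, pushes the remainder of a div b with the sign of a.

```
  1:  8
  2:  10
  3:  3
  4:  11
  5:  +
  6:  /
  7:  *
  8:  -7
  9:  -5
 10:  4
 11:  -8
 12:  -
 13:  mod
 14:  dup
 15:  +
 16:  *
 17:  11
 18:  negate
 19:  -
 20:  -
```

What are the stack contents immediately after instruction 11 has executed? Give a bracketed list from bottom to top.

8  -> 8
10 -> 8 10
3  -> 8 10 3
11 -> 8 10 3 11
+  -> 8 10 14
/  -> 8 0
*  -> 0
-7 -> 0 -7
-5 -> 0 -7 -5
4  -> 0 -7 -5 4
-8 -> 0 -7 -5 4 -8

[0, -7, -5, 4, -8]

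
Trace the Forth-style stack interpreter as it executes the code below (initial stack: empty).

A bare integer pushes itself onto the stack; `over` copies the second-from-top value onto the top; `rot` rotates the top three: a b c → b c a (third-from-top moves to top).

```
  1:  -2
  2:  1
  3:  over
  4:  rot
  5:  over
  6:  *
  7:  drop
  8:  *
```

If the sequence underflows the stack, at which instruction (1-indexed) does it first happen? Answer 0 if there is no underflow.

-2    [-2]
1     [-2, 1]
over  [-2, 1, -2]
rot   [1, -2, -2]
over  [1, -2, -2, -2]
*     [1, -2, 4]
drop  [1, -2]
*     [-2]

0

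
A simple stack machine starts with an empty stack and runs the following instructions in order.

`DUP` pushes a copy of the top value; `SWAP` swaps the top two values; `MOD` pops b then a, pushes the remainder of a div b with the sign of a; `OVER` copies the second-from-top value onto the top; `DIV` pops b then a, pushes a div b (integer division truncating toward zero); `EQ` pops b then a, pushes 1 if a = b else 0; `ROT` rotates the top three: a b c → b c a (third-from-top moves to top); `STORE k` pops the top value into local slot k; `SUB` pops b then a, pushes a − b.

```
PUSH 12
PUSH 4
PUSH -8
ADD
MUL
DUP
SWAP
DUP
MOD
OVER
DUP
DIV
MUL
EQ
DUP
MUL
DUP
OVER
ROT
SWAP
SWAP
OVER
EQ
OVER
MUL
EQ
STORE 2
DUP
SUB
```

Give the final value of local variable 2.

1

PUSH 12 -> 12
PUSH 4  -> 12 4
PUSH -8 -> 12 4 -8
ADD     -> 12 -4
MUL     -> -48
DUP     -> -48 -48
SWAP    -> -48 -48
DUP     -> -48 -48 -48
MOD     -> -48 0
OVER    -> -48 0 -48
DUP     -> -48 0 -48 -48
DIV     -> -48 0 1
MUL     -> -48 0
EQ      -> 0
DUP     -> 0 0
MUL     -> 0
DUP     -> 0 0
OVER    -> 0 0 0
ROT     -> 0 0 0
SWAP    -> 0 0 0
SWAP    -> 0 0 0
OVER    -> 0 0 0 0
EQ      -> 0 0 1
OVER    -> 0 0 1 0
MUL     -> 0 0 0
EQ      -> 0 1
STORE 2 -> 0
DUP     -> 0 0
SUB     -> 0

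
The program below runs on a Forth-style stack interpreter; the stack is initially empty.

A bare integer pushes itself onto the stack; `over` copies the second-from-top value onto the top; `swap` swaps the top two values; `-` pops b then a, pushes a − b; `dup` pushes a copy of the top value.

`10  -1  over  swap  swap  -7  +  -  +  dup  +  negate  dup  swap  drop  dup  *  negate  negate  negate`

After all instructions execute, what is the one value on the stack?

10     -> 10
-1     -> 10 -1
over   -> 10 -1 10
swap   -> 10 10 -1
swap   -> 10 -1 10
-7     -> 10 -1 10 -7
+      -> 10 -1 3
-      -> 10 -4
+      -> 6
dup    -> 6 6
+      -> 12
negate -> -12
dup    -> -12 -12
swap   -> -12 -12
drop   -> -12
dup    -> -12 -12
*      -> 144
negate -> -144
negate -> 144
negate -> -144

-144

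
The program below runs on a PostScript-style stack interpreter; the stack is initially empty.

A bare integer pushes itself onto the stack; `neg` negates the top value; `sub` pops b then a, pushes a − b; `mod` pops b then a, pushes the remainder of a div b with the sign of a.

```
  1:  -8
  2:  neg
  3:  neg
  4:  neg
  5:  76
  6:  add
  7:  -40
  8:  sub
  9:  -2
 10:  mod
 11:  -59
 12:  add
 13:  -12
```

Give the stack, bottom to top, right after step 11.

-8  : [-8]
neg : [8]
neg : [-8]
neg : [8]
76  : [8, 76]
add : [84]
-40 : [84, -40]
sub : [124]
-2  : [124, -2]
mod : [0]
-59 : [0, -59]

[0, -59]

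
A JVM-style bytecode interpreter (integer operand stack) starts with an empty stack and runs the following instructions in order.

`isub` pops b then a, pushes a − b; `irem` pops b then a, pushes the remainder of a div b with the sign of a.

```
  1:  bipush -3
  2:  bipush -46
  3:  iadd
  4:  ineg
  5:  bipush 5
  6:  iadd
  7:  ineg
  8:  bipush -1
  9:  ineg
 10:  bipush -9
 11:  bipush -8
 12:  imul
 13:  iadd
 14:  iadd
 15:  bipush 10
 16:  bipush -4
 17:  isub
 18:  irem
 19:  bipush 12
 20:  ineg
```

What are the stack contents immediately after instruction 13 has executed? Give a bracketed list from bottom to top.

[-54, 73]

bipush -3  → -3
bipush -46 → -3 -46
iadd       → -49
ineg       → 49
bipush 5   → 49 5
iadd       → 54
ineg       → -54
bipush -1  → -54 -1
ineg       → -54 1
bipush -9  → -54 1 -9
bipush -8  → -54 1 -9 -8
imul       → -54 1 72
iadd       → -54 73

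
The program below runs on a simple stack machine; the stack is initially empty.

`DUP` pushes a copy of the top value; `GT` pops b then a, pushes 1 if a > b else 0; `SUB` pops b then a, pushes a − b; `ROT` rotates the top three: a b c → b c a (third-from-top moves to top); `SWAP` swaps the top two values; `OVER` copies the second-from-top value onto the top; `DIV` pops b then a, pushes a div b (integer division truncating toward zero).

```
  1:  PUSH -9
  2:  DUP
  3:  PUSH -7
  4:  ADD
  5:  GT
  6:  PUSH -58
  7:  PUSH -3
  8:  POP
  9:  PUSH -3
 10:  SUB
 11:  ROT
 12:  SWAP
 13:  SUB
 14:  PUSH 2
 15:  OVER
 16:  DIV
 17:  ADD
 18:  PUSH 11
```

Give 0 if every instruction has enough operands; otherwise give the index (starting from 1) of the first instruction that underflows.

PUSH -9  : -9
DUP      : -9 -9
PUSH -7  : -9 -9 -7
ADD      : -9 -16
GT       : 1
PUSH -58 : 1 -58
PUSH -3  : 1 -58 -3
POP      : 1 -58
PUSH -3  : 1 -58 -3
SUB      : 1 -55
ROT  — needs 3 operands, stack has 2 → underflow

11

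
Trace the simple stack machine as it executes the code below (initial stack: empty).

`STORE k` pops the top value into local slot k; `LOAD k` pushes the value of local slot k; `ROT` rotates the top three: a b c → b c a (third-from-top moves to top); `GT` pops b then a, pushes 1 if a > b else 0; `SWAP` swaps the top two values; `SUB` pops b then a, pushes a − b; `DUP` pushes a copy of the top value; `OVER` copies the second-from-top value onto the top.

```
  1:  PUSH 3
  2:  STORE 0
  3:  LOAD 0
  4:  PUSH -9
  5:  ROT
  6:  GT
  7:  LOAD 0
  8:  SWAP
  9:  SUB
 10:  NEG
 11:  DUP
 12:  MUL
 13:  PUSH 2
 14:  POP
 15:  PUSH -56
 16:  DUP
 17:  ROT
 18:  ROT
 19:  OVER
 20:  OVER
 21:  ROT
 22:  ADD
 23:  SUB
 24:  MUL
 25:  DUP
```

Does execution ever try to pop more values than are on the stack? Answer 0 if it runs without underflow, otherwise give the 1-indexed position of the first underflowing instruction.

5

PUSH 3   3
STORE 0  (empty)
LOAD 0   3
PUSH -9  3 -9
ROT  — needs 3 operands, stack has 2 → underflow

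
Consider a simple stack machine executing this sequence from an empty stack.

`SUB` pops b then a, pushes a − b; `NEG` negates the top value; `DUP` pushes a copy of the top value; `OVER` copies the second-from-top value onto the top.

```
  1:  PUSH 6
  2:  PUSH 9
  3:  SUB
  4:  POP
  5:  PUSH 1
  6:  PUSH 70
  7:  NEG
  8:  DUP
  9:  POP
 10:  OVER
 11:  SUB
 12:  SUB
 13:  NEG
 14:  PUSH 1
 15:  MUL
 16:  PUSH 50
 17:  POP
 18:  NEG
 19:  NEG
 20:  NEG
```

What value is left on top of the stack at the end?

72

PUSH 6  : 6
PUSH 9  : 6 9
SUB     : -3
POP     : (empty)
PUSH 1  : 1
PUSH 70 : 1 70
NEG     : 1 -70
DUP     : 1 -70 -70
POP     : 1 -70
OVER    : 1 -70 1
SUB     : 1 -71
SUB     : 72
NEG     : -72
PUSH 1  : -72 1
MUL     : -72
PUSH 50 : -72 50
POP     : -72
NEG     : 72
NEG     : -72
NEG     : 72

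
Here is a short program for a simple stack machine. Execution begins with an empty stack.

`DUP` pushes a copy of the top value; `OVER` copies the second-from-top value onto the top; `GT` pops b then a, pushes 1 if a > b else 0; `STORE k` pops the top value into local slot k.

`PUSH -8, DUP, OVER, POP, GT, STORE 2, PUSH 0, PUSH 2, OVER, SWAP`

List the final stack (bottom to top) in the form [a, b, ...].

[0, 0, 2]

PUSH -8 -> -8
DUP     -> -8 -8
OVER    -> -8 -8 -8
POP     -> -8 -8
GT      -> 0
STORE 2 -> (empty)
PUSH 0  -> 0
PUSH 2  -> 0 2
OVER    -> 0 2 0
SWAP    -> 0 0 2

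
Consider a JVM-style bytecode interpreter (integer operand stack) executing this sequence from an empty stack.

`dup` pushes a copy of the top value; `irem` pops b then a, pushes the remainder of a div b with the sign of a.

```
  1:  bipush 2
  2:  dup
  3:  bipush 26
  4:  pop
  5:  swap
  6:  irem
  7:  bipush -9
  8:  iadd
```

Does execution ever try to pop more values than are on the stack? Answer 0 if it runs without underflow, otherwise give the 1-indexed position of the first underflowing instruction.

0

bipush 2  → 2
dup       → 2 2
bipush 26 → 2 2 26
pop       → 2 2
swap      → 2 2
irem      → 0
bipush -9 → 0 -9
iadd      → -9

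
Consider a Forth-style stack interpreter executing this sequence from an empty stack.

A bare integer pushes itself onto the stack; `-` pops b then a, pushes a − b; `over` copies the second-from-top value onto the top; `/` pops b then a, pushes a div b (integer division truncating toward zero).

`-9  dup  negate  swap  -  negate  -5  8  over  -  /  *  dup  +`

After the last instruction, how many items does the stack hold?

1

-9     -> [-9]
dup    -> [-9, -9]
negate -> [-9, 9]
swap   -> [9, -9]
-      -> [18]
negate -> [-18]
-5     -> [-18, -5]
8      -> [-18, -5, 8]
over   -> [-18, -5, 8, -5]
-      -> [-18, -5, 13]
/      -> [-18, 0]
*      -> [0]
dup    -> [0, 0]
+      -> [0]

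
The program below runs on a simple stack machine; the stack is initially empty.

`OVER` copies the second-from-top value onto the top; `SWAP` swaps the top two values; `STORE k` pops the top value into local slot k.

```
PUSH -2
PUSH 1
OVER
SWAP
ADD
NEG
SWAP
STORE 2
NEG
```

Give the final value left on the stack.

-1

PUSH -2 → [-2]
PUSH 1  → [-2, 1]
OVER    → [-2, 1, -2]
SWAP    → [-2, -2, 1]
ADD     → [-2, -1]
NEG     → [-2, 1]
SWAP    → [1, -2]
STORE 2 → [1]
NEG     → [-1]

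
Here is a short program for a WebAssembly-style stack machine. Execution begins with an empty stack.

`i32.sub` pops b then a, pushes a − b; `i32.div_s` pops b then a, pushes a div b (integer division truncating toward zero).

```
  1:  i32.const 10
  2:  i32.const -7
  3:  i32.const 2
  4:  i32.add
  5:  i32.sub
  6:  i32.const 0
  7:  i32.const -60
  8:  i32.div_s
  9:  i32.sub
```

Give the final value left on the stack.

i32.const 10  : [10]
i32.const -7  : [10, -7]
i32.const 2   : [10, -7, 2]
i32.add       : [10, -5]
i32.sub       : [15]
i32.const 0   : [15, 0]
i32.const -60 : [15, 0, -60]
i32.div_s     : [15, 0]
i32.sub       : [15]

15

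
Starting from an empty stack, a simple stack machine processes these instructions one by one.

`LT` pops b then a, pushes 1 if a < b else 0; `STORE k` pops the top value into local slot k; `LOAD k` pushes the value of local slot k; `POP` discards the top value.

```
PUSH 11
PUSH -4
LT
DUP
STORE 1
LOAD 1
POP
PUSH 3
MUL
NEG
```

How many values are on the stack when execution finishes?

1

PUSH 11  [11]
PUSH -4  [11, -4]
LT       [0]
DUP      [0, 0]
STORE 1  [0]
LOAD 1   [0, 0]
POP      [0]
PUSH 3   [0, 3]
MUL      [0]
NEG      [0]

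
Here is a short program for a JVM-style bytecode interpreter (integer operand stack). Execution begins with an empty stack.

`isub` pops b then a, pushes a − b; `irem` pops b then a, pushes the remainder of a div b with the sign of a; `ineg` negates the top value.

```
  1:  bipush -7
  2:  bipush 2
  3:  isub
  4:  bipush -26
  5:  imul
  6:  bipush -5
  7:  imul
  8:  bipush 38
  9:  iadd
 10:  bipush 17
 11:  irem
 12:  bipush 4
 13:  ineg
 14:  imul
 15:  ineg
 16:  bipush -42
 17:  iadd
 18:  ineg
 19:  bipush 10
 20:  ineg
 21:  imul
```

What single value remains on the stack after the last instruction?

bipush -7  -> -7
bipush 2   -> -7 2
isub       -> -9
bipush -26 -> -9 -26
imul       -> 234
bipush -5  -> 234 -5
imul       -> -1170
bipush 38  -> -1170 38
iadd       -> -1132
bipush 17  -> -1132 17
irem       -> -10
bipush 4   -> -10 4
ineg       -> -10 -4
imul       -> 40
ineg       -> -40
bipush -42 -> -40 -42
iadd       -> -82
ineg       -> 82
bipush 10  -> 82 10
ineg       -> 82 -10
imul       -> -820

-820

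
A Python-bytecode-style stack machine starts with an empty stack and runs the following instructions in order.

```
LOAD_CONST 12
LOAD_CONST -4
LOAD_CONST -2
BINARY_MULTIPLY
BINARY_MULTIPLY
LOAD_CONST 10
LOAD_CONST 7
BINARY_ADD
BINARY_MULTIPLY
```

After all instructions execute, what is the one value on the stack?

LOAD_CONST 12   : [12]
LOAD_CONST -4   : [12, -4]
LOAD_CONST -2   : [12, -4, -2]
BINARY_MULTIPLY : [12, 8]
BINARY_MULTIPLY : [96]
LOAD_CONST 10   : [96, 10]
LOAD_CONST 7    : [96, 10, 7]
BINARY_ADD      : [96, 17]
BINARY_MULTIPLY : [1632]

1632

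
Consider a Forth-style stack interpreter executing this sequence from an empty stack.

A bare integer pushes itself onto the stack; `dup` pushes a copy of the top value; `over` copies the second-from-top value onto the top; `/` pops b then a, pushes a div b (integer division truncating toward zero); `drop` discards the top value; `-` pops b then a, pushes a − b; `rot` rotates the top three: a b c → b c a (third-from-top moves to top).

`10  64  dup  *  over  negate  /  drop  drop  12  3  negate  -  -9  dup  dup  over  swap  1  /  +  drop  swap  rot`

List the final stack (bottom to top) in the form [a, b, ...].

[-9, -9, 15]

10     → 10
64     → 10 64
dup    → 10 64 64
*      → 10 4096
over   → 10 4096 10
negate → 10 4096 -10
/      → 10 -409
drop   → 10
drop   → (empty)
12     → 12
3      → 12 3
negate → 12 -3
-      → 15
-9     → 15 -9
dup    → 15 -9 -9
dup    → 15 -9 -9 -9
over   → 15 -9 -9 -9 -9
swap   → 15 -9 -9 -9 -9
1      → 15 -9 -9 -9 -9 1
/      → 15 -9 -9 -9 -9
+      → 15 -9 -9 -18
drop   → 15 -9 -9
swap   → 15 -9 -9
rot    → -9 -9 15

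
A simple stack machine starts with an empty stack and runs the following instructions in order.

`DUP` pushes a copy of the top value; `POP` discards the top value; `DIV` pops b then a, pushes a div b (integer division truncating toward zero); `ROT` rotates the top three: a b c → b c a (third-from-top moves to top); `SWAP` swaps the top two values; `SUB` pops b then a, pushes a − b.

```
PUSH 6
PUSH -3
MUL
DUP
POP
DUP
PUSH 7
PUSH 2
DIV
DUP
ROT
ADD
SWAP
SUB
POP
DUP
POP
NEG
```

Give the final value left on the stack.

PUSH 6  : [6]
PUSH -3 : [6, -3]
MUL     : [-18]
DUP     : [-18, -18]
POP     : [-18]
DUP     : [-18, -18]
PUSH 7  : [-18, -18, 7]
PUSH 2  : [-18, -18, 7, 2]
DIV     : [-18, -18, 3]
DUP     : [-18, -18, 3, 3]
ROT     : [-18, 3, 3, -18]
ADD     : [-18, 3, -15]
SWAP    : [-18, -15, 3]
SUB     : [-18, -18]
POP     : [-18]
DUP     : [-18, -18]
POP     : [-18]
NEG     : [18]

18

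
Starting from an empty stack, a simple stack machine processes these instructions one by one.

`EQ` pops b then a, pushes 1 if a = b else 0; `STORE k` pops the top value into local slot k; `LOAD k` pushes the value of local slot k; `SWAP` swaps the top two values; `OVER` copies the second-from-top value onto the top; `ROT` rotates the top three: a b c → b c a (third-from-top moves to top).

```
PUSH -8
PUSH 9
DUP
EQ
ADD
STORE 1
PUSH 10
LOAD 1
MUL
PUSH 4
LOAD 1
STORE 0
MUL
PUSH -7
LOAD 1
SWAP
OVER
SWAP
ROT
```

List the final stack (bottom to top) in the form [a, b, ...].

PUSH -8 : -8
PUSH 9  : -8 9
DUP     : -8 9 9
EQ      : -8 1
ADD     : -7
STORE 1 : (empty)
PUSH 10 : 10
LOAD 1  : 10 -7
MUL     : -70
PUSH 4  : -70 4
LOAD 1  : -70 4 -7
STORE 0 : -70 4
MUL     : -280
PUSH -7 : -280 -7
LOAD 1  : -280 -7 -7
SWAP    : -280 -7 -7
OVER    : -280 -7 -7 -7
SWAP    : -280 -7 -7 -7
ROT     : -280 -7 -7 -7

[-280, -7, -7, -7]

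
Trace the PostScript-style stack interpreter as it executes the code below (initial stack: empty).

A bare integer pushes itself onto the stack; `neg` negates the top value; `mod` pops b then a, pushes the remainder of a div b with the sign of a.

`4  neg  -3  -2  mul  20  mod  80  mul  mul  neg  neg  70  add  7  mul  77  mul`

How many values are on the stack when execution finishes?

4   : [4]
neg : [-4]
-3  : [-4, -3]
-2  : [-4, -3, -2]
mul : [-4, 6]
20  : [-4, 6, 20]
mod : [-4, 6]
80  : [-4, 6, 80]
mul : [-4, 480]
mul : [-1920]
neg : [1920]
neg : [-1920]
70  : [-1920, 70]
add : [-1850]
7   : [-1850, 7]
mul : [-12950]
77  : [-12950, 77]
mul : [-997150]

1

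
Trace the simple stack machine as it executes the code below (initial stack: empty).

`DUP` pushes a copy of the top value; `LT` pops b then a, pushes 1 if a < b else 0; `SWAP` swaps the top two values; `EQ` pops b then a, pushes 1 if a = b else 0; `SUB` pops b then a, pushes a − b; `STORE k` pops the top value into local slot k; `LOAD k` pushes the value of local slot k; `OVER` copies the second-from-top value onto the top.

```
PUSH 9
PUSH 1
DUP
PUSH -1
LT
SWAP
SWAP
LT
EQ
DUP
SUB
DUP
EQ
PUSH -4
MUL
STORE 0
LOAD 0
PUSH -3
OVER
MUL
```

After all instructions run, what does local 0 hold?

PUSH 9  : [9]
PUSH 1  : [9, 1]
DUP     : [9, 1, 1]
PUSH -1 : [9, 1, 1, -1]
LT      : [9, 1, 0]
SWAP    : [9, 0, 1]
SWAP    : [9, 1, 0]
LT      : [9, 0]
EQ      : [0]
DUP     : [0, 0]
SUB     : [0]
DUP     : [0, 0]
EQ      : [1]
PUSH -4 : [1, -4]
MUL     : [-4]
STORE 0 : []
LOAD 0  : [-4]
PUSH -3 : [-4, -3]
OVER    : [-4, -3, -4]
MUL     : [-4, 12]

-4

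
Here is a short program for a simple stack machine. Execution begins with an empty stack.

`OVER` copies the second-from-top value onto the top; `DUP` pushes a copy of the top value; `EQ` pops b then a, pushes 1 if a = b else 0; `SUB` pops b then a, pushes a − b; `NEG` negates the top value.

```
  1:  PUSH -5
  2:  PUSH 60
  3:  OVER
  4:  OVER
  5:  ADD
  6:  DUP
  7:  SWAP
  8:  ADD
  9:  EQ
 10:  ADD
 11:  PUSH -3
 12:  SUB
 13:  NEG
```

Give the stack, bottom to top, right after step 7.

[-5, 60, 55, 55]

PUSH -5 -> -5
PUSH 60 -> -5 60
OVER    -> -5 60 -5
OVER    -> -5 60 -5 60
ADD     -> -5 60 55
DUP     -> -5 60 55 55
SWAP    -> -5 60 55 55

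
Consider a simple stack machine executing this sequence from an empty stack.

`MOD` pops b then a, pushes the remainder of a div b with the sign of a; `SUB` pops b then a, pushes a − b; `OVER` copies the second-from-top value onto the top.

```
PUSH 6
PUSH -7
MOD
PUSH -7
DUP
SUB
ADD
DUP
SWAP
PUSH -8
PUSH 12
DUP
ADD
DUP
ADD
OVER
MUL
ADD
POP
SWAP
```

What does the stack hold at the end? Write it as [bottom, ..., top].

[6, 6]

PUSH 6  : 6
PUSH -7 : 6 -7
MOD     : 6
PUSH -7 : 6 -7
DUP     : 6 -7 -7
SUB     : 6 0
ADD     : 6
DUP     : 6 6
SWAP    : 6 6
PUSH -8 : 6 6 -8
PUSH 12 : 6 6 -8 12
DUP     : 6 6 -8 12 12
ADD     : 6 6 -8 24
DUP     : 6 6 -8 24 24
ADD     : 6 6 -8 48
OVER    : 6 6 -8 48 -8
MUL     : 6 6 -8 -384
ADD     : 6 6 -392
POP     : 6 6
SWAP    : 6 6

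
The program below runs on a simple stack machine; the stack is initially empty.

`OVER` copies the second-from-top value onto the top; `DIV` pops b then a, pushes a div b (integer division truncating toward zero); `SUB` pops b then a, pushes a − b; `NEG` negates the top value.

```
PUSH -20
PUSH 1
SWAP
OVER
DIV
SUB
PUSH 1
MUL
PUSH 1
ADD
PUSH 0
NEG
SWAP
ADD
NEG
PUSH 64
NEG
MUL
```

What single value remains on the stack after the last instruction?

PUSH -20 : [-20]
PUSH 1   : [-20, 1]
SWAP     : [1, -20]
OVER     : [1, -20, 1]
DIV      : [1, -20]
SUB      : [21]
PUSH 1   : [21, 1]
MUL      : [21]
PUSH 1   : [21, 1]
ADD      : [22]
PUSH 0   : [22, 0]
NEG      : [22, 0]
SWAP     : [0, 22]
ADD      : [22]
NEG      : [-22]
PUSH 64  : [-22, 64]
NEG      : [-22, -64]
MUL      : [1408]

1408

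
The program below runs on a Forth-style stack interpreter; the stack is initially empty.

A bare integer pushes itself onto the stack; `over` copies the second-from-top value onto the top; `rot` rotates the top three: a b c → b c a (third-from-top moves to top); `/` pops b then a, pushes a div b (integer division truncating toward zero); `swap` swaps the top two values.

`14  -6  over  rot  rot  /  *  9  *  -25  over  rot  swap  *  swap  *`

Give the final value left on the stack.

14   -> 14
-6   -> 14 -6
over -> 14 -6 14
rot  -> -6 14 14
rot  -> 14 14 -6
/    -> 14 -2
*    -> -28
9    -> -28 9
*    -> -252
-25  -> -252 -25
over -> -252 -25 -252
rot  -> -25 -252 -252
swap -> -25 -252 -252
*    -> -25 63504
swap -> 63504 -25
*    -> -1587600

-1587600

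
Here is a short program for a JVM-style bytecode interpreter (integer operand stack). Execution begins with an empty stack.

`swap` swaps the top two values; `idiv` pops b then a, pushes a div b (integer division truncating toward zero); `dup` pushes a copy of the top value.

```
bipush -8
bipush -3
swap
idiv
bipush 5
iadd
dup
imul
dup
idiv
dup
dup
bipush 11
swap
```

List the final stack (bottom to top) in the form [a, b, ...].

[1, 1, 11, 1]

bipush -8  [-8]
bipush -3  [-8, -3]
swap       [-3, -8]
idiv       [0]
bipush 5   [0, 5]
iadd       [5]
dup        [5, 5]
imul       [25]
dup        [25, 25]
idiv       [1]
dup        [1, 1]
dup        [1, 1, 1]
bipush 11  [1, 1, 1, 11]
swap       [1, 1, 11, 1]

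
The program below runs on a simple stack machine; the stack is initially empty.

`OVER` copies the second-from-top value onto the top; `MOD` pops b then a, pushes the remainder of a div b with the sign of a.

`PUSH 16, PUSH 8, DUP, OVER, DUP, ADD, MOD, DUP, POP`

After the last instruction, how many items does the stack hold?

3

PUSH 16  16
PUSH 8   16 8
DUP      16 8 8
OVER     16 8 8 8
DUP      16 8 8 8 8
ADD      16 8 8 16
MOD      16 8 8
DUP      16 8 8 8
POP      16 8 8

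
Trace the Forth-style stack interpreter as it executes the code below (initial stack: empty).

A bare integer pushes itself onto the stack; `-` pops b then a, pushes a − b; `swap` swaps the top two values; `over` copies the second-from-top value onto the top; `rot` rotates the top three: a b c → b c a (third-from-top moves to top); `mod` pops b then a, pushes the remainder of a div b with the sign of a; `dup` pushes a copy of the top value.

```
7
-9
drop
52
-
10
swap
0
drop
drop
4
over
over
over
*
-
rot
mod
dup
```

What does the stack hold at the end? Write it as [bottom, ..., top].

7     [7]
-9    [7, -9]
drop  [7]
52    [7, 52]
-     [-45]
10    [-45, 10]
swap  [10, -45]
0     [10, -45, 0]
drop  [10, -45]
drop  [10]
4     [10, 4]
over  [10, 4, 10]
over  [10, 4, 10, 4]
over  [10, 4, 10, 4, 10]
*     [10, 4, 10, 40]
-     [10, 4, -30]
rot   [4, -30, 10]
mod   [4, 0]
dup   [4, 0, 0]

[4, 0, 0]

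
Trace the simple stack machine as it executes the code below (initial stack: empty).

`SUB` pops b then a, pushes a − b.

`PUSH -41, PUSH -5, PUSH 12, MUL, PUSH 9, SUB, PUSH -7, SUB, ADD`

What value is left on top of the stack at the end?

-103

PUSH -41 → [-41]
PUSH -5  → [-41, -5]
PUSH 12  → [-41, -5, 12]
MUL      → [-41, -60]
PUSH 9   → [-41, -60, 9]
SUB      → [-41, -69]
PUSH -7  → [-41, -69, -7]
SUB      → [-41, -62]
ADD      → [-103]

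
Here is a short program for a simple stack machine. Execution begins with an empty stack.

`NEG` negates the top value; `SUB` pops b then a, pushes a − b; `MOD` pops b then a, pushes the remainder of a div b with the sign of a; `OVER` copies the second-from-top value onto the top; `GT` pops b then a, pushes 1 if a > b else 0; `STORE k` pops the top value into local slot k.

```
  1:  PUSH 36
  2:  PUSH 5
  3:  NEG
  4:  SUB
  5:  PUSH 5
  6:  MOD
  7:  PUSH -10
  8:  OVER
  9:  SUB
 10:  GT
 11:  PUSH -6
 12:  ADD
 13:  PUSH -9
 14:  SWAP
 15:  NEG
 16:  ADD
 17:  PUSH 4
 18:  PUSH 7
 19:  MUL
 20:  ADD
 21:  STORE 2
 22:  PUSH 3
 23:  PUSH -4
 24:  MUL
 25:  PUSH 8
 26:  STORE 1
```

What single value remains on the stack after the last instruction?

PUSH 36  -> [36]
PUSH 5   -> [36, 5]
NEG      -> [36, -5]
SUB      -> [41]
PUSH 5   -> [41, 5]
MOD      -> [1]
PUSH -10 -> [1, -10]
OVER     -> [1, -10, 1]
SUB      -> [1, -11]
GT       -> [1]
PUSH -6  -> [1, -6]
ADD      -> [-5]
PUSH -9  -> [-5, -9]
SWAP     -> [-9, -5]
NEG      -> [-9, 5]
ADD      -> [-4]
PUSH 4   -> [-4, 4]
PUSH 7   -> [-4, 4, 7]
MUL      -> [-4, 28]
ADD      -> [24]
STORE 2  -> []
PUSH 3   -> [3]
PUSH -4  -> [3, -4]
MUL      -> [-12]
PUSH 8   -> [-12, 8]
STORE 1  -> [-12]

-12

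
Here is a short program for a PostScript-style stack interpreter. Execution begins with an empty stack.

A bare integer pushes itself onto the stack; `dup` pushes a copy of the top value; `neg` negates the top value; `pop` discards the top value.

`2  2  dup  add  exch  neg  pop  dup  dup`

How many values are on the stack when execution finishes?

2    : [2]
2    : [2, 2]
dup  : [2, 2, 2]
add  : [2, 4]
exch : [4, 2]
neg  : [4, -2]
pop  : [4]
dup  : [4, 4]
dup  : [4, 4, 4]

3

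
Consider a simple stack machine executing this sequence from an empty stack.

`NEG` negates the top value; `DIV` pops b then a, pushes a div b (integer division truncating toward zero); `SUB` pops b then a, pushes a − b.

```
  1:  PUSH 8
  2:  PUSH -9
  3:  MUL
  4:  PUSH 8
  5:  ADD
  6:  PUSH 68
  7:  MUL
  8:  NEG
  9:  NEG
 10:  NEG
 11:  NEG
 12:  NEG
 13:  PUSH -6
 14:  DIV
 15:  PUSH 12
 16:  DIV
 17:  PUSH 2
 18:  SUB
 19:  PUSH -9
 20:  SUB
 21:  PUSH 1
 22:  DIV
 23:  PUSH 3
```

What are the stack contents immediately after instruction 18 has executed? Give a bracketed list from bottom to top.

[-62]

PUSH 8  : 8
PUSH -9 : 8 -9
MUL     : -72
PUSH 8  : -72 8
ADD     : -64
PUSH 68 : -64 68
MUL     : -4352
NEG     : 4352
NEG     : -4352
NEG     : 4352
NEG     : -4352
NEG     : 4352
PUSH -6 : 4352 -6
DIV     : -725
PUSH 12 : -725 12
DIV     : -60
PUSH 2  : -60 2
SUB     : -62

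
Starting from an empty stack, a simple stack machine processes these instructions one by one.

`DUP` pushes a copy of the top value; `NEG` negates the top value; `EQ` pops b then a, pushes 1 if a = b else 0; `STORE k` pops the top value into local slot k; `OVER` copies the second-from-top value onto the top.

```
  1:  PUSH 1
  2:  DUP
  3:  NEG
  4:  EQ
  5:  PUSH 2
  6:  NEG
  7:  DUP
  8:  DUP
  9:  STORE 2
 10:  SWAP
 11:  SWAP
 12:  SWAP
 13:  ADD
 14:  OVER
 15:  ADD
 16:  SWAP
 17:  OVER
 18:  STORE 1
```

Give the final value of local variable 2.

-2

PUSH 1  : 1
DUP     : 1 1
NEG     : 1 -1
EQ      : 0
PUSH 2  : 0 2
NEG     : 0 -2
DUP     : 0 -2 -2
DUP     : 0 -2 -2 -2
STORE 2 : 0 -2 -2
SWAP    : 0 -2 -2
SWAP    : 0 -2 -2
SWAP    : 0 -2 -2
ADD     : 0 -4
OVER    : 0 -4 0
ADD     : 0 -4
SWAP    : -4 0
OVER    : -4 0 -4
STORE 1 : -4 0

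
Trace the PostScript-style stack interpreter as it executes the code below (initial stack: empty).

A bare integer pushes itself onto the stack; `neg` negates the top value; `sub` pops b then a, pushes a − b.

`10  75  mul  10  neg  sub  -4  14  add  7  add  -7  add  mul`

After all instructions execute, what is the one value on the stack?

7600

10  : [10]
75  : [10, 75]
mul : [750]
10  : [750, 10]
neg : [750, -10]
sub : [760]
-4  : [760, -4]
14  : [760, -4, 14]
add : [760, 10]
7   : [760, 10, 7]
add : [760, 17]
-7  : [760, 17, -7]
add : [760, 10]
mul : [7600]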